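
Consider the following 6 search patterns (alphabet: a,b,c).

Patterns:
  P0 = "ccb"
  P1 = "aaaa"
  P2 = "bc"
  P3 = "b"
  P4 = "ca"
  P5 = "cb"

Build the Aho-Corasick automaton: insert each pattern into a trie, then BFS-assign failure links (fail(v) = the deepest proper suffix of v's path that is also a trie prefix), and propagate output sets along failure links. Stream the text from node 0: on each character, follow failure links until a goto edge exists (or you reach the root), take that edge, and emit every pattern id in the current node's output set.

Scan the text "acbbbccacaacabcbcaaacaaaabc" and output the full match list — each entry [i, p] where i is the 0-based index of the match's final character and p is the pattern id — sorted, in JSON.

Build:
Trie nodes:
  n0 'ε': a→4 b→8 c→1
  n1 'c': a→10 b→11 c→2
  n2 'cc': b→3
  n3 'ccb': ·  ←P0
  n4 'a': a→5
  n5 'aa': a→6
  n6 'aaa': a→7
  n7 'aaaa': ·  ←P1
  n8 'b': c→9  ←P3
  n9 'bc': ·  ←P2
  n10 'ca': ·  ←P4
  n11 'cb': ·  ←P5

BFS fail/out derivation:
  n1('c'): parent n0 fail=0; on 'c' 0 → fail=0;  out ∅∪∅=∅
  n4('a'): parent n0 fail=0; on 'a' 0 → fail=0;  out ∅∪∅=∅
  n8('b'): parent n0 fail=0; on 'b' 0 → fail=0;  out {3}∪∅={3}
  n2('cc'): parent n1 fail=0; on 'c' 0 → fail=1;  out ∅∪∅=∅
  n5('aa'): parent n4 fail=0; on 'a' 0 → fail=4;  out ∅∪∅=∅
  n9('bc'): parent n8 fail=0; on 'c' 0 → fail=1;  out {2}∪∅={2}
  n10('ca'): parent n1 fail=0; on 'a' 0 → fail=4;  out {4}∪∅={4}
  n11('cb'): parent n1 fail=0; on 'b' 0 → fail=8;  out {5}∪{3}={3,5}
  n3('ccb'): parent n2 fail=1; on 'b' 1 → fail=11;  out {0}∪{3,5}={0,3,5}
  n6('aaa'): parent n5 fail=4; on 'a' 4 → fail=5;  out ∅∪∅=∅
  n7('aaaa'): parent n6 fail=5; on 'a' 5 → fail=6;  out {1}∪∅={1}

Scan:
[0] read 'a'  n0⇒n4
[1] read 'c'  n4⇒n1 (via fail)
[2] read 'b'  n1⇒n11  → match P3@[2:2],P5@[1:2]
[3] read 'b'  n11⇒n8 (via fail)  → match P3@[3:3]
[4] read 'b'  n8⇒n8 (via fail)  → match P3@[4:4]
[5] read 'c'  n8⇒n9  → match P2@[4:5]
[6] read 'c'  n9⇒n2 (via fail)
[7] read 'a'  n2⇒n10 (via fail)  → match P4@[6:7]
[8] read 'c'  n10⇒n1 (via fail)
[9] read 'a'  n1⇒n10  → match P4@[8:9]
[10] read 'a'  n10⇒n5 (via fail)
[11] read 'c'  n5⇒n1 (via fail)
[12] read 'a'  n1⇒n10  → match P4@[11:12]
[13] read 'b'  n10⇒n8 (via fail)  → match P3@[13:13]
[14] read 'c'  n8⇒n9  → match P2@[13:14]
[15] read 'b'  n9⇒n11 (via fail)  → match P3@[15:15],P5@[14:15]
[16] read 'c'  n11⇒n9 (via fail)  → match P2@[15:16]
[17] read 'a'  n9⇒n10 (via fail)  → match P4@[16:17]
[18] read 'a'  n10⇒n5 (via fail)
[19] read 'a'  n5⇒n6
[20] read 'c'  n6⇒n1 (via fail)
[21] read 'a'  n1⇒n10  → match P4@[20:21]
[22] read 'a'  n10⇒n5 (via fail)
[23] read 'a'  n5⇒n6
[24] read 'a'  n6⇒n7  → match P1@[21:24]
[25] read 'b'  n7⇒n8 (via fail)  → match P3@[25:25]
[26] read 'c'  n8⇒n9  → match P2@[25:26]

Result: [[2,3],[2,5],[3,3],[4,3],[5,2],[7,4],[9,4],[12,4],[13,3],[14,2],[15,3],[15,5],[16,2],[17,4],[21,4],[24,1],[25,3],[26,2]]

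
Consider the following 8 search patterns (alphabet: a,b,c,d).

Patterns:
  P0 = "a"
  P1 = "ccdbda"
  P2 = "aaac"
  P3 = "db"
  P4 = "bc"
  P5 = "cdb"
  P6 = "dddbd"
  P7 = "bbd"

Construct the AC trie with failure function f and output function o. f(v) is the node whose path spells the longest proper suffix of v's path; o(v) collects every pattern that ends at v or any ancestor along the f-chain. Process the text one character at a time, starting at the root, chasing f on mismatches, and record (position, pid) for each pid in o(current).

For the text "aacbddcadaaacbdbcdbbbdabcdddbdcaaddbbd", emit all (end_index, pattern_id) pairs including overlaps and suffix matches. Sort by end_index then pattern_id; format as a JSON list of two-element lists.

Build:
Trie (insert patterns):
  0='ε' goto a→1 b→13 c→2 d→11
  1='a' goto a→8  [P0 ends]
  2='c' goto c→3 d→15
  3='cc' goto d→4
  4='ccd' goto b→5
  5='ccdb' goto d→6
  6='ccdbd' goto a→7
  7='ccdbda' goto ·  [P1 ends]
  8='aa' goto a→9
  9='aaa' goto c→10
  10='aaac' goto ·  [P2 ends]
  11='d' goto b→12 d→17
  12='db' goto ·  [P3 ends]
  13='b' goto b→21 c→14
  14='bc' goto ·  [P4 ends]
  15='cd' goto b→16
  16='cdb' goto ·  [P5 ends]
  17='dd' goto d→18
  18='ddd' goto b→19
  19='dddb' goto d→20
  20='dddbd' goto ·  [P6 ends]
  21='bb' goto d→22
  22='bbd' goto ·  [P7 ends]

BFS fail/out derivation:
  fail(1) 'a': from fail(0)=0 chase 'a': 0 ⇒ 0;  out={0}∪out(0)={0}
  fail(2) 'c': from fail(0)=0 chase 'c': 0 ⇒ 0;  out=∅∪out(0)=∅
  fail(11) 'd': from fail(0)=0 chase 'd': 0 ⇒ 0;  out=∅∪out(0)=∅
  fail(13) 'b': from fail(0)=0 chase 'b': 0 ⇒ 0;  out=∅∪out(0)=∅
  fail(3) 'cc': from fail(2)=0 chase 'c': 0 ⇒ 2;  out=∅∪out(2)=∅
  fail(8) 'aa': from fail(1)=0 chase 'a': 0 ⇒ 1;  out=∅∪out(1)={0}
  fail(12) 'db': from fail(11)=0 chase 'b': 0 ⇒ 13;  out={3}∪out(13)={3}
  fail(14) 'bc': from fail(13)=0 chase 'c': 0 ⇒ 2;  out={4}∪out(2)={4}
  fail(15) 'cd': from fail(2)=0 chase 'd': 0 ⇒ 11;  out=∅∪out(11)=∅
  fail(17) 'dd': from fail(11)=0 chase 'd': 0 ⇒ 11;  out=∅∪out(11)=∅
  fail(21) 'bb': from fail(13)=0 chase 'b': 0 ⇒ 13;  out=∅∪out(13)=∅
  fail(4) 'ccd': from fail(3)=2 chase 'd': 2 ⇒ 15;  out=∅∪out(15)=∅
  fail(9) 'aaa': from fail(8)=1 chase 'a': 1 ⇒ 8;  out=∅∪out(8)={0}
  fail(16) 'cdb': from fail(15)=11 chase 'b': 11 ⇒ 12;  out={5}∪out(12)={3,5}
  fail(18) 'ddd': from fail(17)=11 chase 'd': 11 ⇒ 17;  out=∅∪out(17)=∅
  fail(22) 'bbd': from fail(21)=13 chase 'd': 13→0 ⇒ 11;  out={7}∪out(11)={7}
  fail(5) 'ccdb': from fail(4)=15 chase 'b': 15 ⇒ 16;  out=∅∪out(16)={3,5}
  fail(10) 'aaac': from fail(9)=8 chase 'c': 8→1→0 ⇒ 2;  out={2}∪out(2)={2}
  fail(19) 'dddb': from fail(18)=17 chase 'b': 17→11 ⇒ 12;  out=∅∪out(12)={3}
  fail(6) 'ccdbd': from fail(5)=16 chase 'd': 16→12→13→0 ⇒ 11;  out=∅∪out(11)=∅
  fail(20) 'dddbd': from fail(19)=12 chase 'd': 12→13→0 ⇒ 11;  out={6}∪out(11)={6}
  fail(7) 'ccdbda': from fail(6)=11 chase 'a': 11→0 ⇒ 1;  out={1}∪out(1)={0,1}

Run:
pos 0 'a': at 1  emit P0@[0:0]
pos 1 'a': at 8  emit P0@[1:1]
pos 2 'c': at 2 (via fail)
pos 3 'b': at 13 (via fail)
pos 4 'd': at 11 (via fail)
pos 5 'd': at 17
pos 6 'c': at 2 (via fail)
pos 7 'a': at 1 (via fail)  emit P0@[7:7]
pos 8 'd': at 11 (via fail)
pos 9 'a': at 1 (via fail)  emit P0@[9:9]
pos 10 'a': at 8  emit P0@[10:10]
pos 11 'a': at 9  emit P0@[11:11]
pos 12 'c': at 10  emit P2@[9:12]
pos 13 'b': at 13 (via fail)
pos 14 'd': at 11 (via fail)
pos 15 'b': at 12  emit P3@[14:15]
pos 16 'c': at 14 (via fail)  emit P4@[15:16]
pos 17 'd': at 15 (via fail)
pos 18 'b': at 16  emit P3@[17:18],P5@[16:18]
pos 19 'b': at 21 (via fail)
pos 20 'b': at 21 (via fail)
pos 21 'd': at 22  emit P7@[19:21]
pos 22 'a': at 1 (via fail)  emit P0@[22:22]
pos 23 'b': at 13 (via fail)
pos 24 'c': at 14  emit P4@[23:24]
pos 25 'd': at 15 (via fail)
pos 26 'd': at 17 (via fail)
pos 27 'd': at 18
pos 28 'b': at 19  emit P3@[27:28]
pos 29 'd': at 20  emit P6@[25:29]
pos 30 'c': at 2 (via fail)
pos 31 'a': at 1 (via fail)  emit P0@[31:31]
pos 32 'a': at 8  emit P0@[32:32]
pos 33 'd': at 11 (via fail)
pos 34 'd': at 17
pos 35 'b': at 12 (via fail)  emit P3@[34:35]
pos 36 'b': at 21 (via fail)
pos 37 'd': at 22  emit P7@[35:37]

All matches (sorted): [[0,0],[1,0],[7,0],[9,0],[10,0],[11,0],[12,2],[15,3],[16,4],[18,3],[18,5],[21,7],[22,0],[24,4],[28,3],[29,6],[31,0],[32,0],[35,3],[37,7]]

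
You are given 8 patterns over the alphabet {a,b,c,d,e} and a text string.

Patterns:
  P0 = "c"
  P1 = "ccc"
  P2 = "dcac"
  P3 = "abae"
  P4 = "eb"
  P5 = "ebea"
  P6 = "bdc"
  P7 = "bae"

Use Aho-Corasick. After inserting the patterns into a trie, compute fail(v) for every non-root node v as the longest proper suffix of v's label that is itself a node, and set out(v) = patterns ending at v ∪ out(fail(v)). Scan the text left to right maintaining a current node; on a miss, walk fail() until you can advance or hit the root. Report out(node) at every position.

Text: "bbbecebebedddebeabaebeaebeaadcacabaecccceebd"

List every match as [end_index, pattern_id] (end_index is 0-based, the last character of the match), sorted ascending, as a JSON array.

Build automaton:
Trie (insert patterns):
  0='ε' goto a→8 b→16 c→1 d→4 e→12
  1='c' goto c→2  ←P0
  2='cc' goto c→3
  3='ccc' goto ·  ←P1
  4='d' goto c→5
  5='dc' goto a→6
  6='dca' goto c→7
  7='dcac' goto ·  ←P2
  8='a' goto b→9
  9='ab' goto a→10
  10='aba' goto e→11
  11='abae' goto ·  ←P3
  12='e' goto b→13
  13='eb' goto e→14  ←P4
  14='ebe' goto a→15
  15='ebea' goto ·  ←P5
  16='b' goto a→19 d→17
  17='bd' goto c→18
  18='bdc' goto ·  ←P6
  19='ba' goto e→20
  20='bae' goto ·  ←P7

BFS fail/out derivation:
  n1('c'): parent n0 fail=0; on 'c' 0 → fail=0;  out {0}∪∅={0}
  n4('d'): parent n0 fail=0; on 'd' 0 → fail=0;  out ∅∪∅=∅
  n8('a'): parent n0 fail=0; on 'a' 0 → fail=0;  out ∅∪∅=∅
  n12('e'): parent n0 fail=0; on 'e' 0 → fail=0;  out ∅∪∅=∅
  n16('b'): parent n0 fail=0; on 'b' 0 → fail=0;  out ∅∪∅=∅
  n2('cc'): parent n1 fail=0; on 'c' 0 → fail=1;  out ∅∪{0}={0}
  n5('dc'): parent n4 fail=0; on 'c' 0 → fail=1;  out ∅∪{0}={0}
  n9('ab'): parent n8 fail=0; on 'b' 0 → fail=16;  out ∅∪∅=∅
  n13('eb'): parent n12 fail=0; on 'b' 0 → fail=16;  out {4}∪∅={4}
  n17('bd'): parent n16 fail=0; on 'd' 0 → fail=4;  out ∅∪∅=∅
  n19('ba'): parent n16 fail=0; on 'a' 0 → fail=8;  out ∅∪∅=∅
  n3('ccc'): parent n2 fail=1; on 'c' 1 → fail=2;  out {1}∪{0}={0,1}
  n6('dca'): parent n5 fail=1; on 'a' 1→0 → fail=8;  out ∅∪∅=∅
  n10('aba'): parent n9 fail=16; on 'a' 16 → fail=19;  out ∅∪∅=∅
  n14('ebe'): parent n13 fail=16; on 'e' 16→0 → fail=12;  out ∅∪∅=∅
  n18('bdc'): parent n17 fail=4; on 'c' 4 → fail=5;  out {6}∪{0}={0,6}
  n20('bae'): parent n19 fail=8; on 'e' 8→0 → fail=12;  out {7}∪∅={7}
  n7('dcac'): parent n6 fail=8; on 'c' 8→0 → fail=1;  out {2}∪{0}={0,2}
  n11('abae'): parent n10 fail=19; on 'e' 19 → fail=20;  out {3}∪{7}={3,7}
  n15('ebea'): parent n14 fail=12; on 'a' 12→0 → fail=8;  out {5}∪∅={5}

Text stream:
[0] read 'b'  n0⇒n16
[1] read 'b'  n16⇒n16 (via fail)
[2] read 'b'  n16⇒n16 (via fail)
[3] read 'e'  n16⇒n12 (via fail)
[4] read 'c'  n12⇒n1 (via fail)  → match P0@[4:4]
[5] read 'e'  n1⇒n12 (via fail)
[6] read 'b'  n12⇒n13  → match P4@[5:6]
[7] read 'e'  n13⇒n14
[8] read 'b'  n14⇒n13 (via fail)  → match P4@[7:8]
[9] read 'e'  n13⇒n14
[10] read 'd'  n14⇒n4 (via fail)
[11] read 'd'  n4⇒n4 (via fail)
[12] read 'd'  n4⇒n4 (via fail)
[13] read 'e'  n4⇒n12 (via fail)
[14] read 'b'  n12⇒n13  → match P4@[13:14]
[15] read 'e'  n13⇒n14
[16] read 'a'  n14⇒n15  → match P5@[13:16]
[17] read 'b'  n15⇒n9 (via fail)
[18] read 'a'  n9⇒n10
[19] read 'e'  n10⇒n11  → match P3@[16:19],P7@[17:19]
[20] read 'b'  n11⇒n13 (via fail)  → match P4@[19:20]
[21] read 'e'  n13⇒n14
[22] read 'a'  n14⇒n15  → match P5@[19:22]
[23] read 'e'  n15⇒n12 (via fail)
[24] read 'b'  n12⇒n13  → match P4@[23:24]
[25] read 'e'  n13⇒n14
[26] read 'a'  n14⇒n15  → match P5@[23:26]
[27] read 'a'  n15⇒n8 (via fail)
[28] read 'd'  n8⇒n4 (via fail)
[29] read 'c'  n4⇒n5  → match P0@[29:29]
[30] read 'a'  n5⇒n6
[31] read 'c'  n6⇒n7  → match P0@[31:31],P2@[28:31]
[32] read 'a'  n7⇒n8 (via fail)
[33] read 'b'  n8⇒n9
[34] read 'a'  n9⇒n10
[35] read 'e'  n10⇒n11  → match P3@[32:35],P7@[33:35]
[36] read 'c'  n11⇒n1 (via fail)  → match P0@[36:36]
[37] read 'c'  n1⇒n2  → match P0@[37:37]
[38] read 'c'  n2⇒n3  → match P0@[38:38],P1@[36:38]
[39] read 'c'  n3⇒n3 (via fail)  → match P0@[39:39],P1@[37:39]
[40] read 'e'  n3⇒n12 (via fail)
[41] read 'e'  n12⇒n12 (via fail)
[42] read 'b'  n12⇒n13  → match P4@[41:42]
[43] read 'd'  n13⇒n17 (via fail)

Result: [[4,0],[6,4],[8,4],[14,4],[16,5],[19,3],[19,7],[20,4],[22,5],[24,4],[26,5],[29,0],[31,0],[31,2],[35,3],[35,7],[36,0],[37,0],[38,0],[38,1],[39,0],[39,1],[42,4]]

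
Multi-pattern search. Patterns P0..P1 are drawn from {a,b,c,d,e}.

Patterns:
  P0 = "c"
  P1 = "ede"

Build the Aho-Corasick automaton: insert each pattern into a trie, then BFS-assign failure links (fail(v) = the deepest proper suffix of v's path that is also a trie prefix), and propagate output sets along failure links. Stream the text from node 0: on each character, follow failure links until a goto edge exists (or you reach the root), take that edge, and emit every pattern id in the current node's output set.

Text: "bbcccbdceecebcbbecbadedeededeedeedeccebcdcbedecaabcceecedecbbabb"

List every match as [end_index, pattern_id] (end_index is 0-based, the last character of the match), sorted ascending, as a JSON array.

Build automaton:
Trie nodes:
  n0 'ε': c→1 e→2
  n1 'c': ·  ←P0
  n2 'e': d→3
  n3 'ed': e→4
  n4 'ede': ·  ←P1

BFS fail/out derivation:
  n1('c'): parent n0 fail=0; on 'c' 0 → fail=0;  out {0}∪∅={0}
  n2('e'): parent n0 fail=0; on 'e' 0 → fail=0;  out ∅∪∅=∅
  n3('ed'): parent n2 fail=0; on 'd' 0 → fail=0;  out ∅∪∅=∅
  n4('ede'): parent n3 fail=0; on 'e' 0 → fail=2;  out {1}∪∅={1}

Scan:
[0] read 'b'  n0⇒n0
[1] read 'b'  n0⇒n0
[2] read 'c'  n0⇒n1  ** P0@[2:2]
[3] read 'c'  n1⇒n1 (fail-walked)  ** P0@[3:3]
[4] read 'c'  n1⇒n1 (fail-walked)  ** P0@[4:4]
[5] read 'b'  n1⇒n0 (fail-walked)
[6] read 'd'  n0⇒n0
[7] read 'c'  n0⇒n1  ** P0@[7:7]
[8] read 'e'  n1⇒n2 (fail-walked)
[9] read 'e'  n2⇒n2 (fail-walked)
[10] read 'c'  n2⇒n1 (fail-walked)  ** P0@[10:10]
[11] read 'e'  n1⇒n2 (fail-walked)
[12] read 'b'  n2⇒n0 (fail-walked)
[13] read 'c'  n0⇒n1  ** P0@[13:13]
[14] read 'b'  n1⇒n0 (fail-walked)
[15] read 'b'  n0⇒n0
[16] read 'e'  n0⇒n2
[17] read 'c'  n2⇒n1 (fail-walked)  ** P0@[17:17]
[18] read 'b'  n1⇒n0 (fail-walked)
[19] read 'a'  n0⇒n0
[20] read 'd'  n0⇒n0
[21] read 'e'  n0⇒n2
[22] read 'd'  n2⇒n3
[23] read 'e'  n3⇒n4  ** P1@[21:23]
[24] read 'e'  n4⇒n2 (fail-walked)
[25] read 'd'  n2⇒n3
[26] read 'e'  n3⇒n4  ** P1@[24:26]
[27] read 'd'  n4⇒n3 (fail-walked)
[28] read 'e'  n3⇒n4  ** P1@[26:28]
[29] read 'e'  n4⇒n2 (fail-walked)
[30] read 'd'  n2⇒n3
[31] read 'e'  n3⇒n4  ** P1@[29:31]
[32] read 'e'  n4⇒n2 (fail-walked)
[33] read 'd'  n2⇒n3
[34] read 'e'  n3⇒n4  ** P1@[32:34]
[35] read 'c'  n4⇒n1 (fail-walked)  ** P0@[35:35]
[36] read 'c'  n1⇒n1 (fail-walked)  ** P0@[36:36]
[37] read 'e'  n1⇒n2 (fail-walked)
[38] read 'b'  n2⇒n0 (fail-walked)
[39] read 'c'  n0⇒n1  ** P0@[39:39]
[40] read 'd'  n1⇒n0 (fail-walked)
[41] read 'c'  n0⇒n1  ** P0@[41:41]
[42] read 'b'  n1⇒n0 (fail-walked)
[43] read 'e'  n0⇒n2
[44] read 'd'  n2⇒n3
[45] read 'e'  n3⇒n4  ** P1@[43:45]
[46] read 'c'  n4⇒n1 (fail-walked)  ** P0@[46:46]
[47] read 'a'  n1⇒n0 (fail-walked)
[48] read 'a'  n0⇒n0
[49] read 'b'  n0⇒n0
[50] read 'c'  n0⇒n1  ** P0@[50:50]
[51] read 'c'  n1⇒n1 (fail-walked)  ** P0@[51:51]
[52] read 'e'  n1⇒n2 (fail-walked)
[53] read 'e'  n2⇒n2 (fail-walked)
[54] read 'c'  n2⇒n1 (fail-walked)  ** P0@[54:54]
[55] read 'e'  n1⇒n2 (fail-walked)
[56] read 'd'  n2⇒n3
[57] read 'e'  n3⇒n4  ** P1@[55:57]
[58] read 'c'  n4⇒n1 (fail-walked)  ** P0@[58:58]
[59] read 'b'  n1⇒n0 (fail-walked)
[60] read 'b'  n0⇒n0
[61] read 'a'  n0⇒n0
[62] read 'b'  n0⇒n0
[63] read 'b'  n0⇒n0

Matches: [[2,0],[3,0],[4,0],[7,0],[10,0],[13,0],[17,0],[23,1],[26,1],[28,1],[31,1],[34,1],[35,0],[36,0],[39,0],[41,0],[45,1],[46,0],[50,0],[51,0],[54,0],[57,1],[58,0]]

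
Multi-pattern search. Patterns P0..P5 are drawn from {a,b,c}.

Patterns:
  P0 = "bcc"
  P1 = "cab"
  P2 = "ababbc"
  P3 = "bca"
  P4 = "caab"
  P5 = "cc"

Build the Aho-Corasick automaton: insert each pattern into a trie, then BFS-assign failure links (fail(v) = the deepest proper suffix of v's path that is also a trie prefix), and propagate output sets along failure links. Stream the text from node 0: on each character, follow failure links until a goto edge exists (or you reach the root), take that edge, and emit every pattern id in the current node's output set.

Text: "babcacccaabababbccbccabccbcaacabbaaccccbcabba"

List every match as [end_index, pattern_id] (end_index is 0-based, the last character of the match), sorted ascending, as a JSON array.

Build:
Trie nodes:
  n0 'ε': a→7 b→1 c→4
  n1 'b': c→2
  n2 'bc': a→13 c→3
  n3 'bcc': ·  [P0 ends]
  n4 'c': a→5 c→16
  n5 'ca': a→14 b→6
  n6 'cab': ·  [P1 ends]
  n7 'a': b→8
  n8 'ab': a→9
  n9 'aba': b→10
  n10 'abab': b→11
  n11 'ababb': c→12
  n12 'ababbc': ·  [P2 ends]
  n13 'bca': ·  [P3 ends]
  n14 'caa': b→15
  n15 'caab': ·  [P4 ends]
  n16 'cc': ·  [P5 ends]

BFS fail/out derivation:
  n1('b'): parent n0 fail=0; on 'b' 0 → fail=0;  out ∅∪∅=∅
  n4('c'): parent n0 fail=0; on 'c' 0 → fail=0;  out ∅∪∅=∅
  n7('a'): parent n0 fail=0; on 'a' 0 → fail=0;  out ∅∪∅=∅
  n2('bc'): parent n1 fail=0; on 'c' 0 → fail=4;  out ∅∪∅=∅
  n5('ca'): parent n4 fail=0; on 'a' 0 → fail=7;  out ∅∪∅=∅
  n8('ab'): parent n7 fail=0; on 'b' 0 → fail=1;  out ∅∪∅=∅
  n16('cc'): parent n4 fail=0; on 'c' 0 → fail=4;  out {5}∪∅={5}
  n3('bcc'): parent n2 fail=4; on 'c' 4 → fail=16;  out {0}∪{5}={0,5}
  n6('cab'): parent n5 fail=7; on 'b' 7 → fail=8;  out {1}∪∅={1}
  n9('aba'): parent n8 fail=1; on 'a' 1→0 → fail=7;  out ∅∪∅=∅
  n13('bca'): parent n2 fail=4; on 'a' 4 → fail=5;  out {3}∪∅={3}
  n14('caa'): parent n5 fail=7; on 'a' 7→0 → fail=7;  out ∅∪∅=∅
  n10('abab'): parent n9 fail=7; on 'b' 7 → fail=8;  out ∅∪∅=∅
  n15('caab'): parent n14 fail=7; on 'b' 7 → fail=8;  out {4}∪∅={4}
  n11('ababb'): parent n10 fail=8; on 'b' 8→1→0 → fail=1;  out ∅∪∅=∅
  n12('ababbc'): parent n11 fail=1; on 'c' 1 → fail=2;  out {2}∪∅={2}

Scan:
[0] read 'b'  n0⇒n1
[1] read 'a'  n1⇒n7 (fail-walked)
[2] read 'b'  n7⇒n8
[3] read 'c'  n8⇒n2 (fail-walked)
[4] read 'a'  n2⇒n13  emit P3@[2:4]
[5] read 'c'  n13⇒n4 (fail-walked)
[6] read 'c'  n4⇒n16  emit P5@[5:6]
[7] read 'c'  n16⇒n16 (fail-walked)  emit P5@[6:7]
[8] read 'a'  n16⇒n5 (fail-walked)
[9] read 'a'  n5⇒n14
[10] read 'b'  n14⇒n15  emit P4@[7:10]
[11] read 'a'  n15⇒n9 (fail-walked)
[12] read 'b'  n9⇒n10
[13] read 'a'  n10⇒n9 (fail-walked)
[14] read 'b'  n9⇒n10
[15] read 'b'  n10⇒n11
[16] read 'c'  n11⇒n12  emit P2@[11:16]
[17] read 'c'  n12⇒n3 (fail-walked)  emit P0@[15:17],P5@[16:17]
[18] read 'b'  n3⇒n1 (fail-walked)
[19] read 'c'  n1⇒n2
[20] read 'c'  n2⇒n3  emit P0@[18:20],P5@[19:20]
[21] read 'a'  n3⇒n5 (fail-walked)
[22] read 'b'  n5⇒n6  emit P1@[20:22]
[23] read 'c'  n6⇒n2 (fail-walked)
[24] read 'c'  n2⇒n3  emit P0@[22:24],P5@[23:24]
[25] read 'b'  n3⇒n1 (fail-walked)
[26] read 'c'  n1⇒n2
[27] read 'a'  n2⇒n13  emit P3@[25:27]
[28] read 'a'  n13⇒n14 (fail-walked)
[29] read 'c'  n14⇒n4 (fail-walked)
[30] read 'a'  n4⇒n5
[31] read 'b'  n5⇒n6  emit P1@[29:31]
[32] read 'b'  n6⇒n1 (fail-walked)
[33] read 'a'  n1⇒n7 (fail-walked)
[34] read 'a'  n7⇒n7 (fail-walked)
[35] read 'c'  n7⇒n4 (fail-walked)
[36] read 'c'  n4⇒n16  emit P5@[35:36]
[37] read 'c'  n16⇒n16 (fail-walked)  emit P5@[36:37]
[38] read 'c'  n16⇒n16 (fail-walked)  emit P5@[37:38]
[39] read 'b'  n16⇒n1 (fail-walked)
[40] read 'c'  n1⇒n2
[41] read 'a'  n2⇒n13  emit P3@[39:41]
[42] read 'b'  n13⇒n6 (fail-walked)  emit P1@[40:42]
[43] read 'b'  n6⇒n1 (fail-walked)
[44] read 'a'  n1⇒n7 (fail-walked)

Result: [[4,3],[6,5],[7,5],[10,4],[16,2],[17,0],[17,5],[20,0],[20,5],[22,1],[24,0],[24,5],[27,3],[31,1],[36,5],[37,5],[38,5],[41,3],[42,1]]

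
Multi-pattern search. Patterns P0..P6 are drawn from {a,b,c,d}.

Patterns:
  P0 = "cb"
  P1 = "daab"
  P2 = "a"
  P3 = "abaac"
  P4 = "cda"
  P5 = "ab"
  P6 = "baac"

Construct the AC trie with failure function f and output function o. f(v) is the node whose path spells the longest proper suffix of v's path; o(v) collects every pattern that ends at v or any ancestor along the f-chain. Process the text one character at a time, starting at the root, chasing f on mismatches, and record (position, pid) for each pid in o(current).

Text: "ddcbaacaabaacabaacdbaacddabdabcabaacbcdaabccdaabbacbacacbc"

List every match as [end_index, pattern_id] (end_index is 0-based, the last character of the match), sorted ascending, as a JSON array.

Build:
Trie (insert patterns):
  n0 'ε': a→7 b→14 c→1 d→3
  n1 'c': b→2 d→12
  n2 'cb': ·  ←P0
  n3 'd': a→4
  n4 'da': a→5
  n5 'daa': b→6
  n6 'daab': ·  ←P1
  n7 'a': b→8  ←P2
  n8 'ab': a→9  ←P5
  n9 'aba': a→10
  n10 'abaa': c→11
  n11 'abaac': ·  ←P3
  n12 'cd': a→13
  n13 'cda': ·  ←P4
  n14 'b': a→15
  n15 'ba': a→16
  n16 'baa': c→17
  n17 'baac': ·  ←P6

BFS fail/out derivation:
  fail(1) 'c': from fail(0)=0 chase 'c': 0 ⇒ 0;  out=∅∪out(0)=∅
  fail(3) 'd': from fail(0)=0 chase 'd': 0 ⇒ 0;  out=∅∪out(0)=∅
  fail(7) 'a': from fail(0)=0 chase 'a': 0 ⇒ 0;  out={2}∪out(0)={2}
  fail(14) 'b': from fail(0)=0 chase 'b': 0 ⇒ 0;  out=∅∪out(0)=∅
  fail(2) 'cb': from fail(1)=0 chase 'b': 0 ⇒ 14;  out={0}∪out(14)={0}
  fail(4) 'da': from fail(3)=0 chase 'a': 0 ⇒ 7;  out=∅∪out(7)={2}
  fail(8) 'ab': from fail(7)=0 chase 'b': 0 ⇒ 14;  out={5}∪out(14)={5}
  fail(12) 'cd': from fail(1)=0 chase 'd': 0 ⇒ 3;  out=∅∪out(3)=∅
  fail(15) 'ba': from fail(14)=0 chase 'a': 0 ⇒ 7;  out=∅∪out(7)={2}
  fail(5) 'daa': from fail(4)=7 chase 'a': 7→0 ⇒ 7;  out=∅∪out(7)={2}
  fail(9) 'aba': from fail(8)=14 chase 'a': 14 ⇒ 15;  out=∅∪out(15)={2}
  fail(13) 'cda': from fail(12)=3 chase 'a': 3 ⇒ 4;  out={4}∪out(4)={2,4}
  fail(16) 'baa': from fail(15)=7 chase 'a': 7→0 ⇒ 7;  out=∅∪out(7)={2}
  fail(6) 'daab': from fail(5)=7 chase 'b': 7 ⇒ 8;  out={1}∪out(8)={1,5}
  fail(10) 'abaa': from fail(9)=15 chase 'a': 15 ⇒ 16;  out=∅∪out(16)={2}
  fail(17) 'baac': from fail(16)=7 chase 'c': 7→0 ⇒ 1;  out={6}∪out(1)={6}
  fail(11) 'abaac': from fail(10)=16 chase 'c': 16 ⇒ 17;  out={3}∪out(17)={3,6}

Scan:
[0] read 'd'  n0⇒n3
[1] read 'd'  n3⇒n3 (via fail)
[2] read 'c'  n3⇒n1 (via fail)
[3] read 'b'  n1⇒n2  → match P0@[2:3]
[4] read 'a'  n2⇒n15 (via fail)  → match P2@[4:4]
[5] read 'a'  n15⇒n16  → match P2@[5:5]
[6] read 'c'  n16⇒n17  → match P6@[3:6]
[7] read 'a'  n17⇒n7 (via fail)  → match P2@[7:7]
[8] read 'a'  n7⇒n7 (via fail)  → match P2@[8:8]
[9] read 'b'  n7⇒n8  → match P5@[8:9]
[10] read 'a'  n8⇒n9  → match P2@[10:10]
[11] read 'a'  n9⇒n10  → match P2@[11:11]
[12] read 'c'  n10⇒n11  → match P3@[8:12],P6@[9:12]
[13] read 'a'  n11⇒n7 (via fail)  → match P2@[13:13]
[14] read 'b'  n7⇒n8  → match P5@[13:14]
[15] read 'a'  n8⇒n9  → match P2@[15:15]
[16] read 'a'  n9⇒n10  → match P2@[16:16]
[17] read 'c'  n10⇒n11  → match P3@[13:17],P6@[14:17]
[18] read 'd'  n11⇒n12 (via fail)
[19] read 'b'  n12⇒n14 (via fail)
[20] read 'a'  n14⇒n15  → match P2@[20:20]
[21] read 'a'  n15⇒n16  → match P2@[21:21]
[22] read 'c'  n16⇒n17  → match P6@[19:22]
[23] read 'd'  n17⇒n12 (via fail)
[24] read 'd'  n12⇒n3 (via fail)
[25] read 'a'  n3⇒n4  → match P2@[25:25]
[26] read 'b'  n4⇒n8 (via fail)  → match P5@[25:26]
[27] read 'd'  n8⇒n3 (via fail)
[28] read 'a'  n3⇒n4  → match P2@[28:28]
[29] read 'b'  n4⇒n8 (via fail)  → match P5@[28:29]
[30] read 'c'  n8⇒n1 (via fail)
[31] read 'a'  n1⇒n7 (via fail)  → match P2@[31:31]
[32] read 'b'  n7⇒n8  → match P5@[31:32]
[33] read 'a'  n8⇒n9  → match P2@[33:33]
[34] read 'a'  n9⇒n10  → match P2@[34:34]
[35] read 'c'  n10⇒n11  → match P3@[31:35],P6@[32:35]
[36] read 'b'  n11⇒n2 (via fail)  → match P0@[35:36]
[37] read 'c'  n2⇒n1 (via fail)
[38] read 'd'  n1⇒n12
[39] read 'a'  n12⇒n13  → match P2@[39:39],P4@[37:39]
[40] read 'a'  n13⇒n5 (via fail)  → match P2@[40:40]
[41] read 'b'  n5⇒n6  → match P1@[38:41],P5@[40:41]
[42] read 'c'  n6⇒n1 (via fail)
[43] read 'c'  n1⇒n1 (via fail)
[44] read 'd'  n1⇒n12
[45] read 'a'  n12⇒n13  → match P2@[45:45],P4@[43:45]
[46] read 'a'  n13⇒n5 (via fail)  → match P2@[46:46]
[47] read 'b'  n5⇒n6  → match P1@[44:47],P5@[46:47]
[48] read 'b'  n6⇒n14 (via fail)
[49] read 'a'  n14⇒n15  → match P2@[49:49]
[50] read 'c'  n15⇒n1 (via fail)
[51] read 'b'  n1⇒n2  → match P0@[50:51]
[52] read 'a'  n2⇒n15 (via fail)  → match P2@[52:52]
[53] read 'c'  n15⇒n1 (via fail)
[54] read 'a'  n1⇒n7 (via fail)  → match P2@[54:54]
[55] read 'c'  n7⇒n1 (via fail)
[56] read 'b'  n1⇒n2  → match P0@[55:56]
[57] read 'c'  n2⇒n1 (via fail)

Result: [[3,0],[4,2],[5,2],[6,6],[7,2],[8,2],[9,5],[10,2],[11,2],[12,3],[12,6],[13,2],[14,5],[15,2],[16,2],[17,3],[17,6],[20,2],[21,2],[22,6],[25,2],[26,5],[28,2],[29,5],[31,2],[32,5],[33,2],[34,2],[35,3],[35,6],[36,0],[39,2],[39,4],[40,2],[41,1],[41,5],[45,2],[45,4],[46,2],[47,1],[47,5],[49,2],[51,0],[52,2],[54,2],[56,0]]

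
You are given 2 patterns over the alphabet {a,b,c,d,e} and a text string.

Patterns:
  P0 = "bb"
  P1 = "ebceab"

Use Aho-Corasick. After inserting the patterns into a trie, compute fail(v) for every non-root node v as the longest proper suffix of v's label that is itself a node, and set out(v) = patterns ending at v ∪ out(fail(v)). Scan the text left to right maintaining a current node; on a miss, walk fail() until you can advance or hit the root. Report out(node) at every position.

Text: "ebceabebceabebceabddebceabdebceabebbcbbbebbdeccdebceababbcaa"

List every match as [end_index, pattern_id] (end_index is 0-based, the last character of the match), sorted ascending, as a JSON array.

Construct AC machine:
Trie nodes:
  0='ε' goto b→1 e→3
  1='b' goto b→2
  2='bb' goto ·  [P0 ends]
  3='e' goto b→4
  4='eb' goto c→5
  5='ebc' goto e→6
  6='ebce' goto a→7
  7='ebcea' goto b→8
  8='ebceab' goto ·  [P1 ends]

Failure links (BFS by depth):
  fail(1) 'b': from fail(0)=0 chase 'b': 0 ⇒ 0;  out=∅∪out(0)=∅
  fail(3) 'e': from fail(0)=0 chase 'e': 0 ⇒ 0;  out=∅∪out(0)=∅
  fail(2) 'bb': from fail(1)=0 chase 'b': 0 ⇒ 1;  out={0}∪out(1)={0}
  fail(4) 'eb': from fail(3)=0 chase 'b': 0 ⇒ 1;  out=∅∪out(1)=∅
  fail(5) 'ebc': from fail(4)=1 chase 'c': 1→0 ⇒ 0;  out=∅∪out(0)=∅
  fail(6) 'ebce': from fail(5)=0 chase 'e': 0 ⇒ 3;  out=∅∪out(3)=∅
  fail(7) 'ebcea': from fail(6)=3 chase 'a': 3→0 ⇒ 0;  out=∅∪out(0)=∅
  fail(8) 'ebceab': from fail(7)=0 chase 'b': 0 ⇒ 1;  out={1}∪out(1)={1}

Run:
i=0 'e': node 0→3
i=1 'b': node 3→4
i=2 'c': node 4→5
i=3 'e': node 5→6
i=4 'a': node 6→7
i=5 'b': node 7→8  ** P1@[0:5]
i=6 'e': node 8→3 ·f
i=7 'b': node 3→4
i=8 'c': node 4→5
i=9 'e': node 5→6
i=10 'a': node 6→7
i=11 'b': node 7→8  ** P1@[6:11]
i=12 'e': node 8→3 ·f
i=13 'b': node 3→4
i=14 'c': node 4→5
i=15 'e': node 5→6
i=16 'a': node 6→7
i=17 'b': node 7→8  ** P1@[12:17]
i=18 'd': node 8→0 ·f
i=19 'd': node 0→0
i=20 'e': node 0→3
i=21 'b': node 3→4
i=22 'c': node 4→5
i=23 'e': node 5→6
i=24 'a': node 6→7
i=25 'b': node 7→8  ** P1@[20:25]
i=26 'd': node 8→0 ·f
i=27 'e': node 0→3
i=28 'b': node 3→4
i=29 'c': node 4→5
i=30 'e': node 5→6
i=31 'a': node 6→7
i=32 'b': node 7→8  ** P1@[27:32]
i=33 'e': node 8→3 ·f
i=34 'b': node 3→4
i=35 'b': node 4→2 ·f  ** P0@[34:35]
i=36 'c': node 2→0 ·f
i=37 'b': node 0→1
i=38 'b': node 1→2  ** P0@[37:38]
i=39 'b': node 2→2 ·f  ** P0@[38:39]
i=40 'e': node 2→3 ·f
i=41 'b': node 3→4
i=42 'b': node 4→2 ·f  ** P0@[41:42]
i=43 'd': node 2→0 ·f
i=44 'e': node 0→3
i=45 'c': node 3→0 ·f
i=46 'c': node 0→0
i=47 'd': node 0→0
i=48 'e': node 0→3
i=49 'b': node 3→4
i=50 'c': node 4→5
i=51 'e': node 5→6
i=52 'a': node 6→7
i=53 'b': node 7→8  ** P1@[48:53]
i=54 'a': node 8→0 ·f
i=55 'b': node 0→1
i=56 'b': node 1→2  ** P0@[55:56]
i=57 'c': node 2→0 ·f
i=58 'a': node 0→0
i=59 'a': node 0→0

Matches: [[5,1],[11,1],[17,1],[25,1],[32,1],[35,0],[38,0],[39,0],[42,0],[53,1],[56,0]]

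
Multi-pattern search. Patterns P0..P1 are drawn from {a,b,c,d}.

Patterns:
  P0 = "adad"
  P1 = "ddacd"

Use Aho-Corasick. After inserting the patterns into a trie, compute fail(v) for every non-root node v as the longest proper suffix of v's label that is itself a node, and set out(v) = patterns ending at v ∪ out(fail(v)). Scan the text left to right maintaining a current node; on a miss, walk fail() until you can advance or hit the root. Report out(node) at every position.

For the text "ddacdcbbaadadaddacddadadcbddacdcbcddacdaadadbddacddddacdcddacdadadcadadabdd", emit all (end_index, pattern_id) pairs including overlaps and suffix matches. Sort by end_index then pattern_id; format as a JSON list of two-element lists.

Build automaton:
Trie (insert patterns):
  0='ε' goto a→1 d→5
  1='a' goto d→2
  2='ad' goto a→3
  3='ada' goto d→4
  4='adad' goto ·  [P0 ends]
  5='d' goto d→6
  6='dd' goto a→7
  7='dda' goto c→8
  8='ddac' goto d→9
  9='ddacd' goto ·  [P1 ends]

Failure links (BFS by depth):
  n1('a'): parent n0 fail=0; on 'a' 0 → fail=0;  out ∅∪∅=∅
  n5('d'): parent n0 fail=0; on 'd' 0 → fail=0;  out ∅∪∅=∅
  n2('ad'): parent n1 fail=0; on 'd' 0 → fail=5;  out ∅∪∅=∅
  n6('dd'): parent n5 fail=0; on 'd' 0 → fail=5;  out ∅∪∅=∅
  n3('ada'): parent n2 fail=5; on 'a' 5→0 → fail=1;  out ∅∪∅=∅
  n7('dda'): parent n6 fail=5; on 'a' 5→0 → fail=1;  out ∅∪∅=∅
  n4('adad'): parent n3 fail=1; on 'd' 1 → fail=2;  out {0}∪∅={0}
  n8('ddac'): parent n7 fail=1; on 'c' 1→0 → fail=0;  out ∅∪∅=∅
  n9('ddacd'): parent n8 fail=0; on 'd' 0 → fail=5;  out {1}∪∅={1}

Run:
[0] read 'd'  n0⇒n5
[1] read 'd'  n5⇒n6
[2] read 'a'  n6⇒n7
[3] read 'c'  n7⇒n8
[4] read 'd'  n8⇒n9  → match P1@[0:4]
[5] read 'c'  n9⇒n0 ·f
[6] read 'b'  n0⇒n0
[7] read 'b'  n0⇒n0
[8] read 'a'  n0⇒n1
[9] read 'a'  n1⇒n1 ·f
[10] read 'd'  n1⇒n2
[11] read 'a'  n2⇒n3
[12] read 'd'  n3⇒n4  → match P0@[9:12]
[13] read 'a'  n4⇒n3 ·f
[14] read 'd'  n3⇒n4  → match P0@[11:14]
[15] read 'd'  n4⇒n6 ·f
[16] read 'a'  n6⇒n7
[17] read 'c'  n7⇒n8
[18] read 'd'  n8⇒n9  → match P1@[14:18]
[19] read 'd'  n9⇒n6 ·f
[20] read 'a'  n6⇒n7
[21] read 'd'  n7⇒n2 ·f
[22] read 'a'  n2⇒n3
[23] read 'd'  n3⇒n4  → match P0@[20:23]
[24] read 'c'  n4⇒n0 ·f
[25] read 'b'  n0⇒n0
[26] read 'd'  n0⇒n5
[27] read 'd'  n5⇒n6
[28] read 'a'  n6⇒n7
[29] read 'c'  n7⇒n8
[30] read 'd'  n8⇒n9  → match P1@[26:30]
[31] read 'c'  n9⇒n0 ·f
[32] read 'b'  n0⇒n0
[33] read 'c'  n0⇒n0
[34] read 'd'  n0⇒n5
[35] read 'd'  n5⇒n6
[36] read 'a'  n6⇒n7
[37] read 'c'  n7⇒n8
[38] read 'd'  n8⇒n9  → match P1@[34:38]
[39] read 'a'  n9⇒n1 ·f
[40] read 'a'  n1⇒n1 ·f
[41] read 'd'  n1⇒n2
[42] read 'a'  n2⇒n3
[43] read 'd'  n3⇒n4  → match P0@[40:43]
[44] read 'b'  n4⇒n0 ·f
[45] read 'd'  n0⇒n5
[46] read 'd'  n5⇒n6
[47] read 'a'  n6⇒n7
[48] read 'c'  n7⇒n8
[49] read 'd'  n8⇒n9  → match P1@[45:49]
[50] read 'd'  n9⇒n6 ·f
[51] read 'd'  n6⇒n6 ·f
[52] read 'd'  n6⇒n6 ·f
[53] read 'a'  n6⇒n7
[54] read 'c'  n7⇒n8
[55] read 'd'  n8⇒n9  → match P1@[51:55]
[56] read 'c'  n9⇒n0 ·f
[57] read 'd'  n0⇒n5
[58] read 'd'  n5⇒n6
[59] read 'a'  n6⇒n7
[60] read 'c'  n7⇒n8
[61] read 'd'  n8⇒n9  → match P1@[57:61]
[62] read 'a'  n9⇒n1 ·f
[63] read 'd'  n1⇒n2
[64] read 'a'  n2⇒n3
[65] read 'd'  n3⇒n4  → match P0@[62:65]
[66] read 'c'  n4⇒n0 ·f
[67] read 'a'  n0⇒n1
[68] read 'd'  n1⇒n2
[69] read 'a'  n2⇒n3
[70] read 'd'  n3⇒n4  → match P0@[67:70]
[71] read 'a'  n4⇒n3 ·f
[72] read 'b'  n3⇒n0 ·f
[73] read 'd'  n0⇒n5
[74] read 'd'  n5⇒n6

Result: [[4,1],[12,0],[14,0],[18,1],[23,0],[30,1],[38,1],[43,0],[49,1],[55,1],[61,1],[65,0],[70,0]]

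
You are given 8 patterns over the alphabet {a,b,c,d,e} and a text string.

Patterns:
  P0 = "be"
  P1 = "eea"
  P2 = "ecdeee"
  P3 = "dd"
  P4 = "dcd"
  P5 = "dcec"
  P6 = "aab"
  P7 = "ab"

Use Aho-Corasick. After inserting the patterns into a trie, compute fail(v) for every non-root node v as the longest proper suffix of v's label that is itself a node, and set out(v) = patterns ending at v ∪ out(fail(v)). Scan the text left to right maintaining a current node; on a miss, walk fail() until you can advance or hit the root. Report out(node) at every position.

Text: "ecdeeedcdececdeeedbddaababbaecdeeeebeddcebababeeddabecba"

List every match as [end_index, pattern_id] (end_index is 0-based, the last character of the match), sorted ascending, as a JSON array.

Build:
Trie (insert patterns):
  n0 'ε': a→17 b→1 d→11 e→3
  n1 'b': e→2
  n2 'be': ·  [P0 ends]
  n3 'e': c→6 e→4
  n4 'ee': a→5
  n5 'eea': ·  [P1 ends]
  n6 'ec': d→7
  n7 'ecd': e→8
  n8 'ecde': e→9
  n9 'ecdee': e→10
  n10 'ecdeee': ·  [P2 ends]
  n11 'd': c→13 d→12
  n12 'dd': ·  [P3 ends]
  n13 'dc': d→14 e→15
  n14 'dcd': ·  [P4 ends]
  n15 'dce': c→16
  n16 'dcec': ·  [P5 ends]
  n17 'a': a→18 b→20
  n18 'aa': b→19
  n19 'aab': ·  [P6 ends]
  n20 'ab': ·  [P7 ends]

BFS fail/out derivation:
  fail(1) 'b': from fail(0)=0 chase 'b': 0 ⇒ 0;  out=∅∪out(0)=∅
  fail(3) 'e': from fail(0)=0 chase 'e': 0 ⇒ 0;  out=∅∪out(0)=∅
  fail(11) 'd': from fail(0)=0 chase 'd': 0 ⇒ 0;  out=∅∪out(0)=∅
  fail(17) 'a': from fail(0)=0 chase 'a': 0 ⇒ 0;  out=∅∪out(0)=∅
  fail(2) 'be': from fail(1)=0 chase 'e': 0 ⇒ 3;  out={0}∪out(3)={0}
  fail(4) 'ee': from fail(3)=0 chase 'e': 0 ⇒ 3;  out=∅∪out(3)=∅
  fail(6) 'ec': from fail(3)=0 chase 'c': 0 ⇒ 0;  out=∅∪out(0)=∅
  fail(12) 'dd': from fail(11)=0 chase 'd': 0 ⇒ 11;  out={3}∪out(11)={3}
  fail(13) 'dc': from fail(11)=0 chase 'c': 0 ⇒ 0;  out=∅∪out(0)=∅
  fail(18) 'aa': from fail(17)=0 chase 'a': 0 ⇒ 17;  out=∅∪out(17)=∅
  fail(20) 'ab': from fail(17)=0 chase 'b': 0 ⇒ 1;  out={7}∪out(1)={7}
  fail(5) 'eea': from fail(4)=3 chase 'a': 3→0 ⇒ 17;  out={1}∪out(17)={1}
  fail(7) 'ecd': from fail(6)=0 chase 'd': 0 ⇒ 11;  out=∅∪out(11)=∅
  fail(14) 'dcd': from fail(13)=0 chase 'd': 0 ⇒ 11;  out={4}∪out(11)={4}
  fail(15) 'dce': from fail(13)=0 chase 'e': 0 ⇒ 3;  out=∅∪out(3)=∅
  fail(19) 'aab': from fail(18)=17 chase 'b': 17 ⇒ 20;  out={6}∪out(20)={6,7}
  fail(8) 'ecde': from fail(7)=11 chase 'e': 11→0 ⇒ 3;  out=∅∪out(3)=∅
  fail(16) 'dcec': from fail(15)=3 chase 'c': 3 ⇒ 6;  out={5}∪out(6)={5}
  fail(9) 'ecdee': from fail(8)=3 chase 'e': 3 ⇒ 4;  out=∅∪out(4)=∅
  fail(10) 'ecdeee': from fail(9)=4 chase 'e': 4→3 ⇒ 4;  out={2}∪out(4)={2}

Text stream:
i=0 'e': node 0→3
i=1 'c': node 3→6
i=2 'd': node 6→7
i=3 'e': node 7→8
i=4 'e': node 8→9
i=5 'e': node 9→10  → match P2@[0:5]
i=6 'd': node 10→11 ·f
i=7 'c': node 11→13
i=8 'd': node 13→14  → match P4@[6:8]
i=9 'e': node 14→3 ·f
i=10 'c': node 3→6
i=11 'e': node 6→3 ·f
i=12 'c': node 3→6
i=13 'd': node 6→7
i=14 'e': node 7→8
i=15 'e': node 8→9
i=16 'e': node 9→10  → match P2@[11:16]
i=17 'd': node 10→11 ·f
i=18 'b': node 11→1 ·f
i=19 'd': node 1→11 ·f
i=20 'd': node 11→12  → match P3@[19:20]
i=21 'a': node 12→17 ·f
i=22 'a': node 17→18
i=23 'b': node 18→19  → match P6@[21:23],P7@[22:23]
i=24 'a': node 19→17 ·f
i=25 'b': node 17→20  → match P7@[24:25]
i=26 'b': node 20→1 ·f
i=27 'a': node 1→17 ·f
i=28 'e': node 17→3 ·f
i=29 'c': node 3→6
i=30 'd': node 6→7
i=31 'e': node 7→8
i=32 'e': node 8→9
i=33 'e': node 9→10  → match P2@[28:33]
i=34 'e': node 10→4 ·f
i=35 'b': node 4→1 ·f
i=36 'e': node 1→2  → match P0@[35:36]
i=37 'd': node 2→11 ·f
i=38 'd': node 11→12  → match P3@[37:38]
i=39 'c': node 12→13 ·f
i=40 'e': node 13→15
i=41 'b': node 15→1 ·f
i=42 'a': node 1→17 ·f
i=43 'b': node 17→20  → match P7@[42:43]
i=44 'a': node 20→17 ·f
i=45 'b': node 17→20  → match P7@[44:45]
i=46 'e': node 20→2 ·f  → match P0@[45:46]
i=47 'e': node 2→4 ·f
i=48 'd': node 4→11 ·f
i=49 'd': node 11→12  → match P3@[48:49]
i=50 'a': node 12→17 ·f
i=51 'b': node 17→20  → match P7@[50:51]
i=52 'e': node 20→2 ·f  → match P0@[51:52]
i=53 'c': node 2→6 ·f
i=54 'b': node 6→1 ·f
i=55 'a': node 1→17 ·f

Result: [[5,2],[8,4],[16,2],[20,3],[23,6],[23,7],[25,7],[33,2],[36,0],[38,3],[43,7],[45,7],[46,0],[49,3],[51,7],[52,0]]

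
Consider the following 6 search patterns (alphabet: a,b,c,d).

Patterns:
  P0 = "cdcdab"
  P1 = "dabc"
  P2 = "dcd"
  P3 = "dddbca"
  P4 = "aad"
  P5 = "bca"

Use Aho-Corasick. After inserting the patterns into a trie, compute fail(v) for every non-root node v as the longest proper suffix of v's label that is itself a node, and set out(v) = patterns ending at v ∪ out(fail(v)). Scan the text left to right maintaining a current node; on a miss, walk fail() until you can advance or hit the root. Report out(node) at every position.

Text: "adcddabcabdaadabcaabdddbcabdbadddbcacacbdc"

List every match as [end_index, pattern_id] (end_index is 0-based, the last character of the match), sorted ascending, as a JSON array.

Build automaton:
Trie (insert patterns):
  0='ε' goto a→18 b→21 c→1 d→7
  1='c' goto d→2
  2='cd' goto c→3
  3='cdc' goto d→4
  4='cdcd' goto a→5
  5='cdcda' goto b→6
  6='cdcdab' goto ·  ←P0
  7='d' goto a→8 c→11 d→13
  8='da' goto b→9
  9='dab' goto c→10
  10='dabc' goto ·  ←P1
  11='dc' goto d→12
  12='dcd' goto ·  ←P2
  13='dd' goto d→14
  14='ddd' goto b→15
  15='dddb' goto c→16
  16='dddbc' goto a→17
  17='dddbca' goto ·  ←P3
  18='a' goto a→19
  19='aa' goto d→20
  20='aad' goto ·  ←P4
  21='b' goto c→22
  22='bc' goto a→23
  23='bca' goto ·  ←P5

BFS fail/out derivation:
  fail(1) 'c': from fail(0)=0 chase 'c': 0 ⇒ 0;  out=∅∪out(0)=∅
  fail(7) 'd': from fail(0)=0 chase 'd': 0 ⇒ 0;  out=∅∪out(0)=∅
  fail(18) 'a': from fail(0)=0 chase 'a': 0 ⇒ 0;  out=∅∪out(0)=∅
  fail(21) 'b': from fail(0)=0 chase 'b': 0 ⇒ 0;  out=∅∪out(0)=∅
  fail(2) 'cd': from fail(1)=0 chase 'd': 0 ⇒ 7;  out=∅∪out(7)=∅
  fail(8) 'da': from fail(7)=0 chase 'a': 0 ⇒ 18;  out=∅∪out(18)=∅
  fail(11) 'dc': from fail(7)=0 chase 'c': 0 ⇒ 1;  out=∅∪out(1)=∅
  fail(13) 'dd': from fail(7)=0 chase 'd': 0 ⇒ 7;  out=∅∪out(7)=∅
  fail(19) 'aa': from fail(18)=0 chase 'a': 0 ⇒ 18;  out=∅∪out(18)=∅
  fail(22) 'bc': from fail(21)=0 chase 'c': 0 ⇒ 1;  out=∅∪out(1)=∅
  fail(3) 'cdc': from fail(2)=7 chase 'c': 7 ⇒ 11;  out=∅∪out(11)=∅
  fail(9) 'dab': from fail(8)=18 chase 'b': 18→0 ⇒ 21;  out=∅∪out(21)=∅
  fail(12) 'dcd': from fail(11)=1 chase 'd': 1 ⇒ 2;  out={2}∪out(2)={2}
  fail(14) 'ddd': from fail(13)=7 chase 'd': 7 ⇒ 13;  out=∅∪out(13)=∅
  fail(20) 'aad': from fail(19)=18 chase 'd': 18→0 ⇒ 7;  out={4}∪out(7)={4}
  fail(23) 'bca': from fail(22)=1 chase 'a': 1→0 ⇒ 18;  out={5}∪out(18)={5}
  fail(4) 'cdcd': from fail(3)=11 chase 'd': 11 ⇒ 12;  out=∅∪out(12)={2}
  fail(10) 'dabc': from fail(9)=21 chase 'c': 21 ⇒ 22;  out={1}∪out(22)={1}
  fail(15) 'dddb': from fail(14)=13 chase 'b': 13→7→0 ⇒ 21;  out=∅∪out(21)=∅
  fail(5) 'cdcda': from fail(4)=12 chase 'a': 12→2→7 ⇒ 8;  out=∅∪out(8)=∅
  fail(16) 'dddbc': from fail(15)=21 chase 'c': 21 ⇒ 22;  out=∅∪out(22)=∅
  fail(6) 'cdcdab': from fail(5)=8 chase 'b': 8 ⇒ 9;  out={0}∪out(9)={0}
  fail(17) 'dddbca': from fail(16)=22 chase 'a': 22 ⇒ 23;  out={3}∪out(23)={3,5}

Run:
[0] read 'a'  n0⇒n18
[1] read 'd'  n18⇒n7 (fail-walked)
[2] read 'c'  n7⇒n11
[3] read 'd'  n11⇒n12  → match P2@[1:3]
[4] read 'd'  n12⇒n13 (fail-walked)
[5] read 'a'  n13⇒n8 (fail-walked)
[6] read 'b'  n8⇒n9
[7] read 'c'  n9⇒n10  → match P1@[4:7]
[8] read 'a'  n10⇒n23 (fail-walked)  → match P5@[6:8]
[9] read 'b'  n23⇒n21 (fail-walked)
[10] read 'd'  n21⇒n7 (fail-walked)
[11] read 'a'  n7⇒n8
[12] read 'a'  n8⇒n19 (fail-walked)
[13] read 'd'  n19⇒n20  → match P4@[11:13]
[14] read 'a'  n20⇒n8 (fail-walked)
[15] read 'b'  n8⇒n9
[16] read 'c'  n9⇒n10  → match P1@[13:16]
[17] read 'a'  n10⇒n23 (fail-walked)  → match P5@[15:17]
[18] read 'a'  n23⇒n19 (fail-walked)
[19] read 'b'  n19⇒n21 (fail-walked)
[20] read 'd'  n21⇒n7 (fail-walked)
[21] read 'd'  n7⇒n13
[22] read 'd'  n13⇒n14
[23] read 'b'  n14⇒n15
[24] read 'c'  n15⇒n16
[25] read 'a'  n16⇒n17  → match P3@[20:25],P5@[23:25]
[26] read 'b'  n17⇒n21 (fail-walked)
[27] read 'd'  n21⇒n7 (fail-walked)
[28] read 'b'  n7⇒n21 (fail-walked)
[29] read 'a'  n21⇒n18 (fail-walked)
[30] read 'd'  n18⇒n7 (fail-walked)
[31] read 'd'  n7⇒n13
[32] read 'd'  n13⇒n14
[33] read 'b'  n14⇒n15
[34] read 'c'  n15⇒n16
[35] read 'a'  n16⇒n17  → match P3@[30:35],P5@[33:35]
[36] read 'c'  n17⇒n1 (fail-walked)
[37] read 'a'  n1⇒n18 (fail-walked)
[38] read 'c'  n18⇒n1 (fail-walked)
[39] read 'b'  n1⇒n21 (fail-walked)
[40] read 'd'  n21⇒n7 (fail-walked)
[41] read 'c'  n7⇒n11

All matches (sorted): [[3,2],[7,1],[8,5],[13,4],[16,1],[17,5],[25,3],[25,5],[35,3],[35,5]]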